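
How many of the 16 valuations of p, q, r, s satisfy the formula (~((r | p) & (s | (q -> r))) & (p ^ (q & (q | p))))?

p  q  r  s     (r | p)  (q -> r)  (s | (q -> r))  ((r | p) & (s | (q -> r)))  ~((r | p) & (s | (q -> r)))  (q | p)  (q & (q | p))  (p ^ (q & (q | p)))  φ
0  0  0  0        0        1            1                     0                            1                  0           0                 0           0
0  0  0  1        0        1            1                     0                            1                  0           0                 0           0
0  0  1  0        1        1            1                     1                            0                  0           0                 0           0
0  0  1  1        1        1            1                     1                            0                  0           0                 0           0
0  1  0  0        0        0            0                     0                            1                  1           1                 1           1
0  1  0  1        0        0            1                     0                            1                  1           1                 1           1
0  1  1  0        1        1            1                     1                            0                  1           1                 1           0
0  1  1  1        1        1            1                     1                            0                  1           1                 1           0
1  0  0  0        1        1            1                     1                            0                  1           0                 1           0
1  0  0  1        1        1            1                     1                            0                  1           0                 1           0
1  0  1  0        1        1            1                     1                            0                  1           0                 1           0
1  0  1  1        1        1            1                     1                            0                  1           0                 1           0
1  1  0  0        1        0            0                     0                            1                  1           1                 0           0
1  1  0  1        1        0            1                     1                            0                  1           1                 0           0
1  1  1  0        1        1            1                     1                            0                  1           1                 0           0
1  1  1  1        1        1            1                     1                            0                  1           1                 0           0
The formula is true on 2 of the 16 rows.

2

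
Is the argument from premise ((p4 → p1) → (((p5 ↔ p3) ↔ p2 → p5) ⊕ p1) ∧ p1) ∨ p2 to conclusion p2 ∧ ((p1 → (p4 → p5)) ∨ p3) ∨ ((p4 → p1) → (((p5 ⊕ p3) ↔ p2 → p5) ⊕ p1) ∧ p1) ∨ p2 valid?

p1  p2  p3  p4  p5  |  φ  ψ
F   F   F   F   F   |  F  F
F   F   F   F   T   |  F  F
F   F   F   T   F   |  T  T
F   F   F   T   T   |  T  T
F   F   T   F   F   |  F  F
F   F   T   F   T   |  F  F
F   F   T   T   F   |  T  T
F   F   T   T   T   |  T  T
F   T   F   F   F   |  T  T
F   T   F   F   T   |  T  T
F   T   F   T   F   |  T  T
F   T   F   T   T   |  T  T
F   T   T   F   F   |  T  T
F   T   T   F   T   |  T  T
F   T   T   T   F   |  T  T
F   T   T   T   T   |  T  T
T   F   F   F   F   |  F  T
T   F   F   F   T   |  T  F
T   F   F   T   F   |  F  T
T   F   F   T   T   |  T  F
T   F   T   F   F   |  T  F
T   F   T   F   T   |  F  T
T   F   T   T   F   |  T  F
T   F   T   T   T   |  F  T
T   T   F   F   F   |  T  T
T   T   F   F   T   |  T  T
T   T   F   T   F   |  T  T
T   T   F   T   T   |  T  T
T   T   T   F   F   |  T  T
T   T   T   F   T   |  T  T
T   T   T   T   F   |  T  T
T   T   T   T   T   |  T  T
At p1=T, p2=F, p3=F, p4=F, p5=T we have φ true but ψ false, so φ does not entail ψ.

no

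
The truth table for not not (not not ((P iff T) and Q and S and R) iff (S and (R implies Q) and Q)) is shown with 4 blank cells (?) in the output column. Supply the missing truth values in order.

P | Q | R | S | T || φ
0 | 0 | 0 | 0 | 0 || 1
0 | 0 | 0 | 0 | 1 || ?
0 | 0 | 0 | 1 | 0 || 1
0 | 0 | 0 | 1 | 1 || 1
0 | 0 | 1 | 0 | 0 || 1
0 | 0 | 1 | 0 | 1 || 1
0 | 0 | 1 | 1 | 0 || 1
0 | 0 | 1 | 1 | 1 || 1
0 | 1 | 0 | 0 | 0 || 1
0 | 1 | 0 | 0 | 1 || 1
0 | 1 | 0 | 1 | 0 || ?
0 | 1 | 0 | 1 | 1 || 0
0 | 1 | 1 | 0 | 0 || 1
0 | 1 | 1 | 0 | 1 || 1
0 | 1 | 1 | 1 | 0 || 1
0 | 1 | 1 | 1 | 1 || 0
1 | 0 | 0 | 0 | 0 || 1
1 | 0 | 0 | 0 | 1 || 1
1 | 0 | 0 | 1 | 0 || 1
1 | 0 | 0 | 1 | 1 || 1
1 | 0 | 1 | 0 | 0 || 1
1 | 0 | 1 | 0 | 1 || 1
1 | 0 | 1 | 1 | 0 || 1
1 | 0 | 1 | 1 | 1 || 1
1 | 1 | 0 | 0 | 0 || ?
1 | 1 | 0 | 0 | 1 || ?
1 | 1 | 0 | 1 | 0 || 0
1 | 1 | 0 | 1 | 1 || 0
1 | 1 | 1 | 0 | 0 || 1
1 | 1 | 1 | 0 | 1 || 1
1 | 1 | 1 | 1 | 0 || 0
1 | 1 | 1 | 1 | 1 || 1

Row P=0, Q=0, R=0, S=0, T=1: (not not ((P iff T) and Q and S and R) iff (S and (R implies Q) and Q)) = 1, not (not not ((P iff T) and Q and S and R) iff (S and (R implies Q) and Q)) = 0, so the formula = 1.
Row P=0, Q=1, R=0, S=1, T=0: (not not ((P iff T) and Q and S and R) iff (S and (R implies Q) and Q)) = 0, not (not not ((P iff T) and Q and S and R) iff (S and (R implies Q) and Q)) = 1, so the formula = 0.
Row P=1, Q=1, R=0, S=0, T=0: (not not ((P iff T) and Q and S and R) iff (S and (R implies Q) and Q)) = 1, not (not not ((P iff T) and Q and S and R) iff (S and (R implies Q) and Q)) = 0, so the formula = 1.
Row P=1, Q=1, R=0, S=0, T=1: (not not ((P iff T) and Q and S and R) iff (S and (R implies Q) and Q)) = 1, not (not not ((P iff T) and Q and S and R) iff (S and (R implies Q) and Q)) = 0, so the formula = 1.

1, 0, 1, 1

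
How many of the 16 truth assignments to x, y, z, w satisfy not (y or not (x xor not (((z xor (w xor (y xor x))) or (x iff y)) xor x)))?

2

x | y | z | w | φ
- | - | - | - | -
1 | 1 | 1 | 1 | 0
1 | 1 | 1 | 0 | 0
1 | 1 | 0 | 1 | 0
1 | 1 | 0 | 0 | 0
1 | 0 | 1 | 1 | 0
1 | 0 | 1 | 0 | 1
1 | 0 | 0 | 1 | 1
1 | 0 | 0 | 0 | 0
0 | 1 | 1 | 1 | 0
0 | 1 | 1 | 0 | 0
0 | 1 | 0 | 1 | 0
0 | 1 | 0 | 0 | 0
0 | 0 | 1 | 1 | 0
0 | 0 | 1 | 0 | 0
0 | 0 | 0 | 1 | 0
0 | 0 | 0 | 0 | 0
The formula is true on 2 of the 16 rows.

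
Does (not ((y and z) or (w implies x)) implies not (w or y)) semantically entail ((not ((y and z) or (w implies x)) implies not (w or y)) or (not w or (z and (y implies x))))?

yes

x | y | z | w || φ | ψ
T | T | T | T || T | T
T | T | T | F || T | T
T | T | F | T || T | T
T | T | F | F || T | T
T | F | T | T || T | T
T | F | T | F || T | T
T | F | F | T || T | T
T | F | F | F || T | T
F | T | T | T || T | T
F | T | T | F || T | T
F | T | F | T || F | F
F | T | F | F || T | T
F | F | T | T || F | T
F | F | T | F || T | T
F | F | F | T || F | F
F | F | F | F || T | T
In every row where φ is true, ψ is also true, so φ ⊨ ψ.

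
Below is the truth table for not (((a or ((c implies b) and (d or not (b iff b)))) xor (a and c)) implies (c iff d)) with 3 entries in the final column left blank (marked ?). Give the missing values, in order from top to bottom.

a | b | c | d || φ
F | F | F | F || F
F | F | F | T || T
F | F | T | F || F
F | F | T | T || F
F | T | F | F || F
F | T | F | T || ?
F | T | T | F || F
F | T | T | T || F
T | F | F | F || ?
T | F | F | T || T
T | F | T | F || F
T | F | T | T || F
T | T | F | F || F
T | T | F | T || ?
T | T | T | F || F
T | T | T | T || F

Row a=F, b=T, c=F, d=T: ((a or ((c implies b) and (d or not (b iff b)))) xor (a and c)) = T, (c iff d) = F, (((a or ((c implies b) and (d or not (b iff b)))) xor (a and c)) implies (c iff d)) = F, so the formula = T.
Row a=T, b=F, c=F, d=F: ((a or ((c implies b) and (d or not (b iff b)))) xor (a and c)) = T, (c iff d) = T, (((a or ((c implies b) and (d or not (b iff b)))) xor (a and c)) implies (c iff d)) = T, so the formula = F.
Row a=T, b=T, c=F, d=T: ((a or ((c implies b) and (d or not (b iff b)))) xor (a and c)) = T, (c iff d) = F, (((a or ((c implies b) and (d or not (b iff b)))) xor (a and c)) implies (c iff d)) = F, so the formula = T.

T, F, T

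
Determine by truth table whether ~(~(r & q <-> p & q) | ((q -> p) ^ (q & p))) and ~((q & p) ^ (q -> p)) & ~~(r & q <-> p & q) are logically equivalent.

equivalent

p  q  r  |  φ  ψ
F  F  F  |  F  F
F  F  T  |  F  F
F  T  F  |  T  T
F  T  T  |  F  F
T  F  F  |  F  F
T  F  T  |  F  F
T  T  F  |  F  F
T  T  T  |  T  T
The columns for φ and ψ agree on every row, so they are logically equivalent.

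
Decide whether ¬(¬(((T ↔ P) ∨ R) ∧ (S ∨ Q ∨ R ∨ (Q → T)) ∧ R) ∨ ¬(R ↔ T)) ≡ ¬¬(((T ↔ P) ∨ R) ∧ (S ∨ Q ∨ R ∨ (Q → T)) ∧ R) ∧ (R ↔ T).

P  Q  R  S  T  |  φ  ψ
T  T  T  T  T  |  T  T
T  T  T  T  F  |  F  F
T  T  T  F  T  |  T  T
T  T  T  F  F  |  F  F
T  T  F  T  T  |  F  F
T  T  F  T  F  |  F  F
T  T  F  F  T  |  F  F
T  T  F  F  F  |  F  F
T  F  T  T  T  |  T  T
T  F  T  T  F  |  F  F
T  F  T  F  T  |  T  T
T  F  T  F  F  |  F  F
T  F  F  T  T  |  F  F
T  F  F  T  F  |  F  F
T  F  F  F  T  |  F  F
T  F  F  F  F  |  F  F
F  T  T  T  T  |  T  T
F  T  T  T  F  |  F  F
F  T  T  F  T  |  T  T
F  T  T  F  F  |  F  F
F  T  F  T  T  |  F  F
F  T  F  T  F  |  F  F
F  T  F  F  T  |  F  F
F  T  F  F  F  |  F  F
F  F  T  T  T  |  T  T
F  F  T  T  F  |  F  F
F  F  T  F  T  |  T  T
F  F  T  F  F  |  F  F
F  F  F  T  T  |  F  F
F  F  F  T  F  |  F  F
F  F  F  F  T  |  F  F
F  F  F  F  F  |  F  F
The columns for φ and ψ agree on every row, so they are logically equivalent.

equivalent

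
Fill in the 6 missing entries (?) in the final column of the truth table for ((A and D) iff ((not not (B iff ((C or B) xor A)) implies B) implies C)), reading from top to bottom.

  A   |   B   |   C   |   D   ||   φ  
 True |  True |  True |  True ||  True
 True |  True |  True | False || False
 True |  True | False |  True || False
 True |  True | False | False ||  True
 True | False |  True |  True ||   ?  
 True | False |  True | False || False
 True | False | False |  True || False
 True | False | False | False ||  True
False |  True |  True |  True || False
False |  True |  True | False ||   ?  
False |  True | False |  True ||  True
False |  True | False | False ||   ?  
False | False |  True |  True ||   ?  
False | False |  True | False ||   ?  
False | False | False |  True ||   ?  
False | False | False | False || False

True, False, True, False, False, False

Row A=True, B=False, C=True, D=True: (A and D) = True, ((not not (B iff ((C or B) xor A)) implies B) implies C) = True, so the formula = True.
Row A=False, B=True, C=True, D=False: (A and D) = False, ((not not (B iff ((C or B) xor A)) implies B) implies C) = True, so the formula = False.
Row A=False, B=True, C=False, D=False: (A and D) = False, ((not not (B iff ((C or B) xor A)) implies B) implies C) = False, so the formula = True.
Row A=False, B=False, C=True, D=True: (A and D) = False, ((not not (B iff ((C or B) xor A)) implies B) implies C) = True, so the formula = False.
Row A=False, B=False, C=True, D=False: (A and D) = False, ((not not (B iff ((C or B) xor A)) implies B) implies C) = True, so the formula = False.
Row A=False, B=False, C=False, D=True: (A and D) = False, ((not not (B iff ((C or B) xor A)) implies B) implies C) = True, so the formula = False.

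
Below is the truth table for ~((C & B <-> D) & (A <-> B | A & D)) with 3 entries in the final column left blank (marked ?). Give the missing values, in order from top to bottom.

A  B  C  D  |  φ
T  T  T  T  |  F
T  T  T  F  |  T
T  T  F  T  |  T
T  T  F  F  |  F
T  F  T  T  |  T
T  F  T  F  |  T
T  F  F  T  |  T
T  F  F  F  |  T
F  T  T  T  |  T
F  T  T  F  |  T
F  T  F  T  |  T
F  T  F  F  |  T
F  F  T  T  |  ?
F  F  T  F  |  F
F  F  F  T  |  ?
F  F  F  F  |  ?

Row A=F, B=F, C=T, D=T: (C & B <-> D) = F, (A <-> B | A & D) = T, ((C & B <-> D) & (A <-> B | A & D)) = F, so the formula = T.
Row A=F, B=F, C=F, D=T: (C & B <-> D) = F, (A <-> B | A & D) = T, ((C & B <-> D) & (A <-> B | A & D)) = F, so the formula = T.
Row A=F, B=F, C=F, D=F: (C & B <-> D) = T, (A <-> B | A & D) = T, ((C & B <-> D) & (A <-> B | A & D)) = T, so the formula = F.

T, T, F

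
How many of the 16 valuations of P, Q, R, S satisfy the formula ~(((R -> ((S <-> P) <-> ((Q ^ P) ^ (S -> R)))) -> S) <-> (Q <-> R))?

6

P | Q | R | S || φ
T | T | T | T || F
T | T | T | F || F
T | T | F | T || T
T | T | F | F || F
T | F | T | T || T
T | F | T | F || F
T | F | F | T || F
T | F | F | F || T
F | T | T | T || F
F | T | T | F || F
F | T | F | T || T
F | T | F | F || F
F | F | T | T || T
F | F | T | F || F
F | F | F | T || F
F | F | F | F || T
The formula is true on 6 of the 16 rows.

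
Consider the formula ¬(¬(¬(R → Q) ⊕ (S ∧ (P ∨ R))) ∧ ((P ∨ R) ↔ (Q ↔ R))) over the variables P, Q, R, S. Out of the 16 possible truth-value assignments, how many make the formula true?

P | Q | R | S | (R → Q) | ¬(R → Q) | (P ∨ R) | (S ∧ (P ∨ R)) | (¬(R → Q) ⊕ (S ∧ (P ∨ R))) | ¬(¬(R → Q) ⊕ (S ∧ (P ∨ R))) | (Q ↔ R) | ((P ∨ R) ↔ (Q ↔ R)) | φ
- | - | - | - | ------- | -------- | ------- | ------------- | -------------------------- | --------------------------- | ------- | ------------------- | -
T | T | T | T |    T    |    F     |    T    |       T       |             T              |              F              |    T    |          T          | T
T | T | T | F |    T    |    F     |    T    |       F       |             F              |              T              |    T    |          T          | F
T | T | F | T |    T    |    F     |    T    |       T       |             T              |              F              |    F    |          F          | T
T | T | F | F |    T    |    F     |    T    |       F       |             F              |              T              |    F    |          F          | T
T | F | T | T |    F    |    T     |    T    |       T       |             F              |              T              |    F    |          F          | T
T | F | T | F |    F    |    T     |    T    |       F       |             T              |              F              |    F    |          F          | T
T | F | F | T |    T    |    F     |    T    |       T       |             T              |              F              |    T    |          T          | T
T | F | F | F |    T    |    F     |    T    |       F       |             F              |              T              |    T    |          T          | F
F | T | T | T |    T    |    F     |    T    |       T       |             T              |              F              |    T    |          T          | T
F | T | T | F |    T    |    F     |    T    |       F       |             F              |              T              |    T    |          T          | F
F | T | F | T |    T    |    F     |    F    |       F       |             F              |              T              |    F    |          T          | F
F | T | F | F |    T    |    F     |    F    |       F       |             F              |              T              |    F    |          T          | F
F | F | T | T |    F    |    T     |    T    |       T       |             F              |              T              |    F    |          F          | T
F | F | T | F |    F    |    T     |    T    |       F       |             T              |              F              |    F    |          F          | T
F | F | F | T |    T    |    F     |    F    |       F       |             F              |              T              |    T    |          F          | T
F | F | F | F |    T    |    F     |    F    |       F       |             F              |              T              |    T    |          F          | T
The formula is true on 11 of the 16 rows.

11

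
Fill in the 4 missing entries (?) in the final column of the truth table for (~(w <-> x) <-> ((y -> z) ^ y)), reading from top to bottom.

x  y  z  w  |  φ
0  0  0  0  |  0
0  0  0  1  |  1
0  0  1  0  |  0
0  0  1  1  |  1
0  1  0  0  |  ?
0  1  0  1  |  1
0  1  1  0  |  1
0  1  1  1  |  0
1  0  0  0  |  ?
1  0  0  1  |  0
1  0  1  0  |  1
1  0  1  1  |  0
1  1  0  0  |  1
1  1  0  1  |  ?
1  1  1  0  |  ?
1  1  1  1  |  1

0, 1, 0, 0

Row x=0, y=1, z=0, w=0: ~(w <-> x) = 0, ((y -> z) ^ y) = 1, so the formula = 0.
Row x=1, y=0, z=0, w=0: ~(w <-> x) = 1, ((y -> z) ^ y) = 1, so the formula = 1.
Row x=1, y=1, z=0, w=1: ~(w <-> x) = 0, ((y -> z) ^ y) = 1, so the formula = 0.
Row x=1, y=1, z=1, w=0: ~(w <-> x) = 1, ((y -> z) ^ y) = 0, so the formula = 0.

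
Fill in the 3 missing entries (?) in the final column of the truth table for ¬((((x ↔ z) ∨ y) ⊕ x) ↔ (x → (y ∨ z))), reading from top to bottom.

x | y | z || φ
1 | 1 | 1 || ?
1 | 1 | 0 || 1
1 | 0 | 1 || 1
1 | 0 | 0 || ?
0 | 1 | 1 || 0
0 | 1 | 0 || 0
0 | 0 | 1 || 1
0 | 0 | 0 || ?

1, 1, 0

Row x=1, y=1, z=1: (((x ↔ z) ∨ y) ⊕ x) = 0, (x → (y ∨ z)) = 1, ((((x ↔ z) ∨ y) ⊕ x) ↔ (x → (y ∨ z))) = 0, so the formula = 1.
Row x=1, y=0, z=0: (((x ↔ z) ∨ y) ⊕ x) = 1, (x → (y ∨ z)) = 0, ((((x ↔ z) ∨ y) ⊕ x) ↔ (x → (y ∨ z))) = 0, so the formula = 1.
Row x=0, y=0, z=0: (((x ↔ z) ∨ y) ⊕ x) = 1, (x → (y ∨ z)) = 1, ((((x ↔ z) ∨ y) ⊕ x) ↔ (x → (y ∨ z))) = 1, so the formula = 0.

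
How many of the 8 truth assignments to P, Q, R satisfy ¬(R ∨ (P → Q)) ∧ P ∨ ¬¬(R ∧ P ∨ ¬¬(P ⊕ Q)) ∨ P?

6

P | Q | R | φ
- | - | - | -
T | T | T | T
T | T | F | T
T | F | T | T
T | F | F | T
F | T | T | T
F | T | F | T
F | F | T | F
F | F | F | F
The formula is true on 6 of the 8 rows.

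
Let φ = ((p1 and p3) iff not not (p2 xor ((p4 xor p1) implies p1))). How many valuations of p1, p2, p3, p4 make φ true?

8

p1 | p2 | p3 | p4 | φ
-- | -- | -- | -- | -
1  | 1  | 1  | 1  | 0
1  | 1  | 1  | 0  | 0
1  | 1  | 0  | 1  | 1
1  | 1  | 0  | 0  | 1
1  | 0  | 1  | 1  | 1
1  | 0  | 1  | 0  | 1
1  | 0  | 0  | 1  | 0
1  | 0  | 0  | 0  | 0
0  | 1  | 1  | 1  | 0
0  | 1  | 1  | 0  | 1
0  | 1  | 0  | 1  | 0
0  | 1  | 0  | 0  | 1
0  | 0  | 1  | 1  | 1
0  | 0  | 1  | 0  | 0
0  | 0  | 0  | 1  | 1
0  | 0  | 0  | 0  | 0
The formula is true on 8 of the 16 rows.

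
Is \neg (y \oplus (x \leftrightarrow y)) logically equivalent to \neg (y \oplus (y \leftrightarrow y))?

not equivalent

x | y | φ | ψ
- | - | - | -
1 | 1 | 1 | 1
1 | 0 | 1 | 0
0 | 1 | 0 | 1
0 | 0 | 0 | 0
The columns differ at x=1, y=0 (φ=1, ψ=0), so they are not equivalent.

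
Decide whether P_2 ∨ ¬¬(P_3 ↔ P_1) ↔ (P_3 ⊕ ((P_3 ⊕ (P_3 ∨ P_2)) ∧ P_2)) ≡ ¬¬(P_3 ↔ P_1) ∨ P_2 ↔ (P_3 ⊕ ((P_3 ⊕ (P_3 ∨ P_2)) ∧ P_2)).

P_1 | P_2 | P_3 || φ | ψ
 1  |  1  |  1  || 1 | 1
 1  |  1  |  0  || 1 | 1
 1  |  0  |  1  || 1 | 1
 1  |  0  |  0  || 1 | 1
 0  |  1  |  1  || 1 | 1
 0  |  1  |  0  || 1 | 1
 0  |  0  |  1  || 0 | 0
 0  |  0  |  0  || 0 | 0
The columns for φ and ψ agree on every row, so they are logically equivalent.

equivalent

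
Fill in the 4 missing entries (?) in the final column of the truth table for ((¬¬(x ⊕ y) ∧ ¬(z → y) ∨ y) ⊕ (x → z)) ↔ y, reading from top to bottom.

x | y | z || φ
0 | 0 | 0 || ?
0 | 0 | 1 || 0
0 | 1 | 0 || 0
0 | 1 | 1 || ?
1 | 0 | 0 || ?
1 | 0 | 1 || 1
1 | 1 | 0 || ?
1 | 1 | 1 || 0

Row x=0, y=0, z=0: ((¬¬(x ⊕ y) ∧ ¬(z → y) ∨ y) ⊕ (x → z)) = 1, so the formula = 0.
Row x=0, y=1, z=1: ((¬¬(x ⊕ y) ∧ ¬(z → y) ∨ y) ⊕ (x → z)) = 0, so the formula = 0.
Row x=1, y=0, z=0: ((¬¬(x ⊕ y) ∧ ¬(z → y) ∨ y) ⊕ (x → z)) = 0, so the formula = 1.
Row x=1, y=1, z=0: ((¬¬(x ⊕ y) ∧ ¬(z → y) ∨ y) ⊕ (x → z)) = 1, so the formula = 1.

0, 0, 1, 1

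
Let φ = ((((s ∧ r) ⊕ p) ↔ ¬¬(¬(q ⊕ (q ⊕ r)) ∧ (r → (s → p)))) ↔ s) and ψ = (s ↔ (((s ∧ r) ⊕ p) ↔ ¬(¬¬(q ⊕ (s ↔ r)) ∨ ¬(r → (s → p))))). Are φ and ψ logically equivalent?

p  q  r  s  |  φ  ψ
0  0  0  0  |  1  0
0  0  0  1  |  0  0
0  0  1  0  |  0  1
0  0  1  1  |  0  0
0  1  0  0  |  1  1
0  1  0  1  |  0  1
0  1  1  0  |  0  0
0  1  1  1  |  0  0
1  0  0  0  |  0  1
1  0  0  1  |  1  1
1  0  1  0  |  1  0
1  0  1  1  |  1  1
1  1  0  0  |  0  0
1  1  0  1  |  1  0
1  1  1  0  |  1  1
1  1  1  1  |  1  0
The columns differ at p=0, q=0, r=0, s=0 (φ=1, ψ=0), so they are not equivalent.

not equivalent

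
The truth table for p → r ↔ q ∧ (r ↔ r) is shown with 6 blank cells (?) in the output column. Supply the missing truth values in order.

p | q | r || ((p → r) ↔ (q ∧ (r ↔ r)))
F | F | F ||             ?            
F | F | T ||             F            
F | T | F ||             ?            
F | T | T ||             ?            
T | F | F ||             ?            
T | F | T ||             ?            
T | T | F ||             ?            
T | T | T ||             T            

Row p=F, q=F, r=F: (p → r) = T, (q ∧ (r ↔ r)) = F, so ((p → r) ↔ (q ∧ (r ↔ r))) = F.
Row p=F, q=T, r=F: (p → r) = T, (q ∧ (r ↔ r)) = T, so ((p → r) ↔ (q ∧ (r ↔ r))) = T.
Row p=F, q=T, r=T: (p → r) = T, (q ∧ (r ↔ r)) = T, so ((p → r) ↔ (q ∧ (r ↔ r))) = T.
Row p=T, q=F, r=F: (p → r) = F, (q ∧ (r ↔ r)) = F, so ((p → r) ↔ (q ∧ (r ↔ r))) = T.
Row p=T, q=F, r=T: (p → r) = T, (q ∧ (r ↔ r)) = F, so ((p → r) ↔ (q ∧ (r ↔ r))) = F.
Row p=T, q=T, r=F: (p → r) = F, (q ∧ (r ↔ r)) = T, so ((p → r) ↔ (q ∧ (r ↔ r))) = F.

F, T, T, T, F, F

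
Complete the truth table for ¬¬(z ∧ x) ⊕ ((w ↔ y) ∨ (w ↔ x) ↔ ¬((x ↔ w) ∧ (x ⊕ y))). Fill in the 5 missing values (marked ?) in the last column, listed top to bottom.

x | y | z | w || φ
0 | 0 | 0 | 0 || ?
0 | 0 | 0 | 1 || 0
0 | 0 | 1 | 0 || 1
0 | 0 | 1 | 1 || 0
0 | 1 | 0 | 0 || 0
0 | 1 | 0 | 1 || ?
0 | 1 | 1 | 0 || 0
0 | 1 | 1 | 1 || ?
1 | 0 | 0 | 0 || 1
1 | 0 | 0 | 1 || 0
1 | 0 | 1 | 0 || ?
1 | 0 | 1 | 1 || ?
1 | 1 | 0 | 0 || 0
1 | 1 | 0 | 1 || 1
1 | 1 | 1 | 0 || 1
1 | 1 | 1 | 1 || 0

Row x=0, y=0, z=0, w=0: ¬¬(z ∧ x) = 0, ((w ↔ y) ∨ (w ↔ x) ↔ ¬((x ↔ w) ∧ (x ⊕ y))) = 1, so the formula = 1.
Row x=0, y=1, z=0, w=1: ¬¬(z ∧ x) = 0, ((w ↔ y) ∨ (w ↔ x) ↔ ¬((x ↔ w) ∧ (x ⊕ y))) = 1, so the formula = 1.
Row x=0, y=1, z=1, w=1: ¬¬(z ∧ x) = 0, ((w ↔ y) ∨ (w ↔ x) ↔ ¬((x ↔ w) ∧ (x ⊕ y))) = 1, so the formula = 1.
Row x=1, y=0, z=1, w=0: ¬¬(z ∧ x) = 1, ((w ↔ y) ∨ (w ↔ x) ↔ ¬((x ↔ w) ∧ (x ⊕ y))) = 1, so the formula = 0.
Row x=1, y=0, z=1, w=1: ¬¬(z ∧ x) = 1, ((w ↔ y) ∨ (w ↔ x) ↔ ¬((x ↔ w) ∧ (x ⊕ y))) = 0, so the formula = 1.

1, 1, 1, 0, 1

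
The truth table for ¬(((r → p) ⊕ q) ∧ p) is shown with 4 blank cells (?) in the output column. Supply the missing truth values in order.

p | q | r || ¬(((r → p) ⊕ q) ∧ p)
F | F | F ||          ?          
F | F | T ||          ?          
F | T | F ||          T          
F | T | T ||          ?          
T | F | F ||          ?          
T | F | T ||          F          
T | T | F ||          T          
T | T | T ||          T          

T, T, T, F

Row p=F, q=F, r=F: ((r → p) ⊕ q) = T, (((r → p) ⊕ q) ∧ p) = F, so ¬(((r → p) ⊕ q) ∧ p) = T.
Row p=F, q=F, r=T: ((r → p) ⊕ q) = F, (((r → p) ⊕ q) ∧ p) = F, so ¬(((r → p) ⊕ q) ∧ p) = T.
Row p=F, q=T, r=T: ((r → p) ⊕ q) = T, (((r → p) ⊕ q) ∧ p) = F, so ¬(((r → p) ⊕ q) ∧ p) = T.
Row p=T, q=F, r=F: ((r → p) ⊕ q) = T, (((r → p) ⊕ q) ∧ p) = T, so ¬(((r → p) ⊕ q) ∧ p) = F.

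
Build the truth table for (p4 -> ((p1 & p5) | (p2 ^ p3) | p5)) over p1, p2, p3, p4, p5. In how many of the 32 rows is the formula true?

28

p1  p2  p3  p4  p5  |  φ
T   T   T   T   T   |  T
T   T   T   T   F   |  F
T   T   T   F   T   |  T
T   T   T   F   F   |  T
T   T   F   T   T   |  T
T   T   F   T   F   |  T
T   T   F   F   T   |  T
T   T   F   F   F   |  T
T   F   T   T   T   |  T
T   F   T   T   F   |  T
T   F   T   F   T   |  T
T   F   T   F   F   |  T
T   F   F   T   T   |  T
T   F   F   T   F   |  F
T   F   F   F   T   |  T
T   F   F   F   F   |  T
F   T   T   T   T   |  T
F   T   T   T   F   |  F
F   T   T   F   T   |  T
F   T   T   F   F   |  T
F   T   F   T   T   |  T
F   T   F   T   F   |  T
F   T   F   F   T   |  T
F   T   F   F   F   |  T
F   F   T   T   T   |  T
F   F   T   T   F   |  T
F   F   T   F   T   |  T
F   F   T   F   F   |  T
F   F   F   T   T   |  T
F   F   F   T   F   |  F
F   F   F   F   T   |  T
F   F   F   F   F   |  T
The formula is true on 28 of the 32 rows.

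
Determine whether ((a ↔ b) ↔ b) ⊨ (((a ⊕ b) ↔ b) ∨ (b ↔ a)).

a  b  |  φ  ψ
T  T  |  T  T
T  F  |  T  F
F  T  |  F  T
F  F  |  F  T
At a=T, b=F we have φ true but ψ false, so φ does not entail ψ.

no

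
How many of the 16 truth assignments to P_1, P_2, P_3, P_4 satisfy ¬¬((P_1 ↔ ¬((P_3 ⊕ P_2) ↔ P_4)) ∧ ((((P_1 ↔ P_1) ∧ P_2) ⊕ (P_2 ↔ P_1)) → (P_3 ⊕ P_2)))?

6

P_1  P_2  P_3  P_4  |  (P_3 ⊕ P_2)  ((P_3 ⊕ P_2) ↔ P_4)  ¬((P_3 ⊕ P_2) ↔ P_4)  (P_1 ↔ ¬((P_3 ⊕ P_2) ↔ P_4))  (P_1 ↔ P_1)  ((P_1 ↔ P_1) ∧ P_2)  (P_2 ↔ P_1)  φ
 F    F    F    F   |       F                T                    F                         T                     T                F                T       F
 F    F    F    T   |       F                F                    T                         F                     T                F                T       F
 F    F    T    F   |       T                F                    T                         F                     T                F                T       F
 F    F    T    T   |       T                T                    F                         T                     T                F                T       T
 F    T    F    F   |       T                F                    T                         F                     T                T                F       F
 F    T    F    T   |       T                T                    F                         T                     T                T                F       T
 F    T    T    F   |       F                T                    F                         T                     T                T                F       F
 F    T    T    T   |       F                F                    T                         F                     T                T                F       F
 T    F    F    F   |       F                T                    F                         F                     T                F                F       F
 T    F    F    T   |       F                F                    T                         T                     T                F                F       T
 T    F    T    F   |       T                F                    T                         T                     T                F                F       T
 T    F    T    T   |       T                T                    F                         F                     T                F                F       F
 T    T    F    F   |       T                F                    T                         T                     T                T                T       T
 T    T    F    T   |       T                T                    F                         F                     T                T                T       F
 T    T    T    F   |       F                T                    F                         F                     T                T                T       F
 T    T    T    T   |       F                F                    T                         T                     T                T                T       T
The formula is true on 6 of the 16 rows.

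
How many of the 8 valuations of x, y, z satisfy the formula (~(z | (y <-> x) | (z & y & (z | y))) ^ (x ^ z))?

x  y  z     (y <-> x)  (z | y)  (z & y & (z | y))  (x ^ z)  φ
1  1  1         1         1             1             0     0
1  1  0         1         1             0             1     1
1  0  1         0         1             0             0     0
1  0  0         0         0             0             1     0
0  1  1         0         1             1             1     1
0  1  0         0         1             0             0     1
0  0  1         1         1             0             1     1
0  0  0         1         0             0             0     0
The formula is true on 4 of the 8 rows.

4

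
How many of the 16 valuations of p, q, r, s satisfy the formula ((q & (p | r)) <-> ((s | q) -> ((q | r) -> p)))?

p  q  r  s     (p | r)  (q & (p | r))  (s | q)  (q | r)  ((q | r) -> p)  ((s | q) -> ((q | r) -> p))  φ
1  1  1  1        1           1           1        1           1                      1               1
1  1  1  0        1           1           1        1           1                      1               1
1  1  0  1        1           1           1        1           1                      1               1
1  1  0  0        1           1           1        1           1                      1               1
1  0  1  1        1           0           1        1           1                      1               0
1  0  1  0        1           0           0        1           1                      1               0
1  0  0  1        1           0           1        0           1                      1               0
1  0  0  0        1           0           0        0           1                      1               0
0  1  1  1        1           1           1        1           0                      0               0
0  1  1  0        1           1           1        1           0                      0               0
0  1  0  1        0           0           1        1           0                      0               1
0  1  0  0        0           0           1        1           0                      0               1
0  0  1  1        1           0           1        1           0                      0               1
0  0  1  0        1           0           0        1           0                      1               0
0  0  0  1        0           0           1        0           1                      1               0
0  0  0  0        0           0           0        0           1                      1               0
The formula is true on 7 of the 16 rows.

7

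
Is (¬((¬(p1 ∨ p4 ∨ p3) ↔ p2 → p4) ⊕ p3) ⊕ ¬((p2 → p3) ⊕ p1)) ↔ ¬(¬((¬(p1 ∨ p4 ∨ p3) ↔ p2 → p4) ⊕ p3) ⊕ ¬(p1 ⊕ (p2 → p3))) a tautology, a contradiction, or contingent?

contradiction

p1  p2  p3  p4  |  (p1 ∨ p4 ∨ p3)  ¬(p1 ∨ p4 ∨ p3)  (p2 → p4)  (p2 → p3)  ((p2 → p3) ⊕ p1)  ¬((p2 → p3) ⊕ p1)  (p1 ⊕ (p2 → p3))  ¬(p1 ⊕ (p2 → p3))  φ
T   T   T   T   |        T                F             T          T             F                  T                 F                  T          F
T   T   T   F   |        T                F             F          T             F                  T                 F                  T          F
T   T   F   T   |        T                F             T          F             T                  F                 T                  F          F
T   T   F   F   |        T                F             F          F             T                  F                 T                  F          F
T   F   T   T   |        T                F             T          T             F                  T                 F                  T          F
T   F   T   F   |        T                F             T          T             F                  T                 F                  T          F
T   F   F   T   |        T                F             T          T             F                  T                 F                  T          F
T   F   F   F   |        T                F             T          T             F                  T                 F                  T          F
F   T   T   T   |        T                F             T          T             T                  F                 T                  F          F
F   T   T   F   |        T                F             F          T             T                  F                 T                  F          F
F   T   F   T   |        T                F             T          F             F                  T                 F                  T          F
F   T   F   F   |        F                T             F          F             F                  T                 F                  T          F
F   F   T   T   |        T                F             T          T             T                  F                 T                  F          F
F   F   T   F   |        T                F             T          T             T                  F                 T                  F          F
F   F   F   T   |        T                F             T          T             T                  F                 T                  F          F
F   F   F   F   |        F                T             T          T             T                  F                 T                  F          F
Every row is F, so the formula is a contradiction.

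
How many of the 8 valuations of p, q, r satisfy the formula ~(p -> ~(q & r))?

1

p  q  r  |  (q & r)  ~(q & r)  (p -> ~(q & r))  ~(p -> ~(q & r))
0  0  0  |     0        1             1                0        
0  0  1  |     0        1             1                0        
0  1  0  |     0        1             1                0        
0  1  1  |     1        0             1                0        
1  0  0  |     0        1             1                0        
1  0  1  |     0        1             1                0        
1  1  0  |     0        1             1                0        
1  1  1  |     1        0             0                1        
The formula is true on 1 of the 8 rows.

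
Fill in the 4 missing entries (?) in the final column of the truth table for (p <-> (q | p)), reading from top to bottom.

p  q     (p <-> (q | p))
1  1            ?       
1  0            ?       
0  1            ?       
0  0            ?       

Row p=1, q=1: (q | p) = 1, so (p <-> (q | p)) = 1.
Row p=1, q=0: (q | p) = 1, so (p <-> (q | p)) = 1.
Row p=0, q=1: (q | p) = 1, so (p <-> (q | p)) = 0.
Row p=0, q=0: (q | p) = 0, so (p <-> (q | p)) = 1.

1, 1, 0, 1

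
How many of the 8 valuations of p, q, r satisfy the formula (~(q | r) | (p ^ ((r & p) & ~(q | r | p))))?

5

p | q | r | φ
- | - | - | -
T | T | T | T
T | T | F | T
T | F | T | T
T | F | F | T
F | T | T | F
F | T | F | F
F | F | T | F
F | F | F | T
The formula is true on 5 of the 8 rows.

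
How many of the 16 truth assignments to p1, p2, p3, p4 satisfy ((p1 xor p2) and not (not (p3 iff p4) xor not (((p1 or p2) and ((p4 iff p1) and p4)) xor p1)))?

4

p1 | p2 | p3 | p4 || (p1 xor p2) | (p3 iff p4) | not (p3 iff p4) | (p1 or p2) | (p4 iff p1) | ((p4 iff p1) and p4) | φ
F  | F  | F  | F  ||      F      |      T      |        F        |     F      |      T      |          F           | F
F  | F  | F  | T  ||      F      |      F      |        T        |     F      |      F      |          F           | F
F  | F  | T  | F  ||      F      |      F      |        T        |     F      |      T      |          F           | F
F  | F  | T  | T  ||      F      |      T      |        F        |     F      |      F      |          F           | F
F  | T  | F  | F  ||      T      |      T      |        F        |     T      |      T      |          F           | F
F  | T  | F  | T  ||      T      |      F      |        T        |     T      |      F      |          F           | T
F  | T  | T  | F  ||      T      |      F      |        T        |     T      |      T      |          F           | T
F  | T  | T  | T  ||      T      |      T      |        F        |     T      |      F      |          F           | F
T  | F  | F  | F  ||      T      |      T      |        F        |     T      |      F      |          F           | T
T  | F  | F  | T  ||      T      |      F      |        T        |     T      |      T      |          T           | T
T  | F  | T  | F  ||      T      |      F      |        T        |     T      |      F      |          F           | F
T  | F  | T  | T  ||      T      |      T      |        F        |     T      |      T      |          T           | F
T  | T  | F  | F  ||      F      |      T      |        F        |     T      |      F      |          F           | F
T  | T  | F  | T  ||      F      |      F      |        T        |     T      |      T      |          T           | F
T  | T  | T  | F  ||      F      |      F      |        T        |     T      |      F      |          F           | F
T  | T  | T  | T  ||      F      |      T      |        F        |     T      |      T      |          T           | F
The formula is true on 4 of the 16 rows.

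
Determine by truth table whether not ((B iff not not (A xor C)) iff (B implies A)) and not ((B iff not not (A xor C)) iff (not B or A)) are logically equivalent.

A | B | C || φ | ψ
1 | 1 | 1 || 1 | 1
1 | 1 | 0 || 0 | 0
1 | 0 | 1 || 0 | 0
1 | 0 | 0 || 1 | 1
0 | 1 | 1 || 1 | 1
0 | 1 | 0 || 0 | 0
0 | 0 | 1 || 1 | 1
0 | 0 | 0 || 0 | 0
The columns for φ and ψ agree on every row, so they are logically equivalent.

equivalent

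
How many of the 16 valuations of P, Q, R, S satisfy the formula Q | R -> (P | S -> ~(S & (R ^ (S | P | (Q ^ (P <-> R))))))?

P | Q | R | S || φ
T | T | T | T || T
T | T | T | F || T
T | T | F | T || F
T | T | F | F || T
T | F | T | T || T
T | F | T | F || T
T | F | F | T || T
T | F | F | F || T
F | T | T | T || T
F | T | T | F || T
F | T | F | T || F
F | T | F | F || T
F | F | T | T || T
F | F | T | F || T
F | F | F | T || T
F | F | F | F || T
The formula is true on 14 of the 16 rows.

14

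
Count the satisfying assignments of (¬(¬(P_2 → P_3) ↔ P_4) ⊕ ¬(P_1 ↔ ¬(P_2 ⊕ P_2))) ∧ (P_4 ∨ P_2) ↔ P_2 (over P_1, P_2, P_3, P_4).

P_1  P_2  P_3  P_4  |  (P_2 → P_3)  ¬(P_2 → P_3)  (¬(P_2 → P_3) ↔ P_4)  ¬(¬(P_2 → P_3) ↔ P_4)  (P_2 ⊕ P_2)  ¬(P_2 ⊕ P_2)  (P_1 ↔ ¬(P_2 ⊕ P_2))  ¬(P_1 ↔ ¬(P_2 ⊕ P_2))  (P_4 ∨ P_2)  φ
 T    T    T    T   |       T            F                 F                      T                 F            T                 T                      F                 T       T
 T    T    T    F   |       T            F                 T                      F                 F            T                 T                      F                 T       F
 T    T    F    T   |       F            T                 T                      F                 F            T                 T                      F                 T       F
 T    T    F    F   |       F            T                 F                      T                 F            T                 T                      F                 T       T
 T    F    T    T   |       T            F                 F                      T                 F            T                 T                      F                 T       F
 T    F    T    F   |       T            F                 T                      F                 F            T                 T                      F                 F       T
 T    F    F    T   |       T            F                 F                      T                 F            T                 T                      F                 T       F
 T    F    F    F   |       T            F                 T                      F                 F            T                 T                      F                 F       T
 F    T    T    T   |       T            F                 F                      T                 F            T                 F                      T                 T       F
 F    T    T    F   |       T            F                 T                      F                 F            T                 F                      T                 T       T
 F    T    F    T   |       F            T                 T                      F                 F            T                 F                      T                 T       T
 F    T    F    F   |       F            T                 F                      T                 F            T                 F                      T                 T       F
 F    F    T    T   |       T            F                 F                      T                 F            T                 F                      T                 T       T
 F    F    T    F   |       T            F                 T                      F                 F            T                 F                      T                 F       T
 F    F    F    T   |       T            F                 F                      T                 F            T                 F                      T                 T       T
 F    F    F    F   |       T            F                 T                      F                 F            T                 F                      T                 F       T
The formula is true on 10 of the 16 rows.

10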